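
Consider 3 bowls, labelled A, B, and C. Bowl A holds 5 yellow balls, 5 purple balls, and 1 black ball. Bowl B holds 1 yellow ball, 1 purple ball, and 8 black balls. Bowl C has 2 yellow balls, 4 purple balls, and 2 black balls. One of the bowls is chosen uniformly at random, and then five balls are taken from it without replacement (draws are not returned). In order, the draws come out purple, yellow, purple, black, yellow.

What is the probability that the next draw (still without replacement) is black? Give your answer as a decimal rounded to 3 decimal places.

Compute the likelihood of the observed sequence for each case: P(data | bowl A) = (5/11)(5/10)(4/9)(1/8)(4/7) = 0.007215; P(data | bowl B) = (1/10)(1/9)(0/8) = 0; P(data | bowl C) = (4/8)(2/7)(3/6)(2/5)(1/4) = 0.0071429.
Multiplying each by its prior: 1/3 · 0.007215 = 0.002405, 1/3 · 0 = 0, 1/3 · 0.0071429 = 0.002381; summing to 0.004786.
The posterior is then P(bowl A | data) = 0.50251, P(bowl B | data) = 0, P(bowl C | data) = 0.49749.
Averaging over the posterior, P(black next | data) = (0)(0.50251) + (1/3)(0.49749) = 0.16583.

0.166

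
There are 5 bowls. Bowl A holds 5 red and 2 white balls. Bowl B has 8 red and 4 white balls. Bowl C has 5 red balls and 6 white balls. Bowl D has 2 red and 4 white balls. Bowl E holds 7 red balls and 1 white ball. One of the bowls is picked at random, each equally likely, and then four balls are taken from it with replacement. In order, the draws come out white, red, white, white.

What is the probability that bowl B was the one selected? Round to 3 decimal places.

Compute the likelihood of the observed sequence for each case: P(data | bowl A) = (2/7)(5/7)(2/7)(2/7) = 0.01666; P(data | bowl B) = (4/12)(8/12)(4/12)(4/12) = 0.024691; P(data | bowl C) = (6/11)(5/11)(6/11)(6/11) = 0.073765; P(data | bowl D) = (4/6)(2/6)(4/6)(4/6) = 0.098765; P(data | bowl E) = (1/8)(7/8)(1/8)(1/8) = 0.001709.
Multiplying each by its prior: 1/5 · 0.01666 = 0.0033319, 1/5 · 0.024691 = 0.0049383, 1/5 · 0.073765 = 0.014753, 1/5 · 0.098765 = 0.019753, 1/5 · 0.001709 = 0.0003418; these sum to 0.043118.
By Bayes' rule, P(bowl B | data) = (0.0049383) / (0.043118) = 0.11453.

0.115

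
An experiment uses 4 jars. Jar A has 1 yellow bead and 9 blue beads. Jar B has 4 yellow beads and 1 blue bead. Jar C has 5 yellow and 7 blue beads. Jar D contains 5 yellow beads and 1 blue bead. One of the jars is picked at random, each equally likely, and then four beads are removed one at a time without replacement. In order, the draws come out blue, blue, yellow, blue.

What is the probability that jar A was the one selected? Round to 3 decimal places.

For each hypothesis, P(data | H) works out to: P(data | jar A) = (9/10)(8/9)(1/8)(7/7) = 0.1; P(data | jar B) = (1/5)(0/4) = 0; P(data | jar C) = (7/12)(6/11)(5/10)(5/9) = 0.088384; P(data | jar D) = (1/6)(0/5) = 0.
Multiplying each by its prior: 1/4 · 0.1 = 0.025, 1/4 · 0 = 0, 1/4 · 0.088384 = 0.022096, 1/4 · 0 = 0; with total 0.047096.
Hence P(jar A | data) = (0.025) / (0.047096) = 0.53083.

0.531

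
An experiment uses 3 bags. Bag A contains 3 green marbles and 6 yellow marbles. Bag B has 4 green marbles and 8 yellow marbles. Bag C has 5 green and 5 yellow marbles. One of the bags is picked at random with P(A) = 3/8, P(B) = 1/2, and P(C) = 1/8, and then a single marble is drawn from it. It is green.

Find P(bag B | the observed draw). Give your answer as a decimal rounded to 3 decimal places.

0.471

The likelihood of this draw under each hypothesis: P(data | bag A) = (3/9) = 1/3; P(data | bag B) = (4/12) = 1/3; P(data | bag C) = (5/10) = 1/2.
The prior-weighted likelihoods are 3/8 · 1/3 = 1/8, 1/2 · 1/3 = 1/6, 1/8 · 1/2 = 1/16; with total 17/48.
Hence P(bag B | data) = (1/6) / (17/48) = 8/17.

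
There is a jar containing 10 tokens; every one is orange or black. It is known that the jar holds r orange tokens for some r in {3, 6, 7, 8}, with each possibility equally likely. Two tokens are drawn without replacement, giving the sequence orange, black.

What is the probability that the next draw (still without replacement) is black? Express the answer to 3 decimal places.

0.390

The likelihood of the observed sequence under each hypothesis: P(data | r = 3) = (3/10)(7/9) = 7/30; P(data | r = 6) = (6/10)(4/9) = 4/15; P(data | r = 7) = (7/10)(3/9) = 7/30; P(data | r = 8) = (8/10)(2/9) = 8/45.
Multiplying each by its prior: 1/4 · 7/30 = 7/120, 1/4 · 4/15 = 1/15, 1/4 · 7/30 = 7/120, 1/4 · 8/45 = 2/45; these sum to 41/180.
Normalising, the posterior is P(r = 3 | data) = 21/82, P(r = 6 | data) = 12/41, P(r = 7 | data) = 21/82, P(r = 8 | data) = 8/41.
Averaging over the posterior, P(black next | data) = (3/4)(21/82) + (3/8)(12/41) + (1/4)(21/82) + (1/8)(8/41) = 16/41.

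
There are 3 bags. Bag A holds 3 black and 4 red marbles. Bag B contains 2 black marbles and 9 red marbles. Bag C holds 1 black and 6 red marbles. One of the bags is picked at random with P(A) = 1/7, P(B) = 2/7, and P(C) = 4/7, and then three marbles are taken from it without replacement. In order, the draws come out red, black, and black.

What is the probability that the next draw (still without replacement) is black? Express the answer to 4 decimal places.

For each hypothesis, P(data | H) works out to: P(data | bag A) = (4/7)(3/6)(2/5) = 0.11429; P(data | bag B) = (9/11)(2/10)(1/9) = 0.018182; P(data | bag C) = (6/7)(1/6)(0/5) = 0.
The prior-weighted likelihoods are 1/7 · 0.11429 = 0.016327, 2/7 · 0.018182 = 0.0051948, 4/7 · 0 = 0; summing to 0.021521.
The posterior is then P(bag A | data) = 0.75862, P(bag B | data) = 0.24138, P(bag C | data) = 0.
So P(black next | data) = Σ P(black next | H) P(H | data) = (1/4)(0.75862) + (0)(0.24138) = 0.18966.

0.1897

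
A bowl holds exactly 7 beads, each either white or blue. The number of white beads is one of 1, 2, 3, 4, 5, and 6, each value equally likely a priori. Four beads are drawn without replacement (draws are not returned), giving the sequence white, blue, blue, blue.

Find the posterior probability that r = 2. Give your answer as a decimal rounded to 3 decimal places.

0.357

Compute the likelihood of the observed sequence for each case: P(data | r = 1) = (1/7)(6/6)(5/5)(4/4) = 1/7; P(data | r = 2) = (2/7)(5/6)(4/5)(3/4) = 1/7; P(data | r = 3) = (3/7)(4/6)(3/5)(2/4) = 3/35; P(data | r = 4) = (4/7)(3/6)(2/5)(1/4) = 1/35; P(data | r = 5) = (5/7)(2/6)(1/5)(0/4) = 0; P(data | r = 6) = (6/7)(1/6)(0/5) = 0.
Weighting by the prior gives 1/6 · 1/7 = 1/42, 1/6 · 1/7 = 1/42, 1/6 · 3/35 = 1/70, 1/6 · 1/35 = 1/210, 1/6 · 0 = 0, 1/6 · 0 = 0; with total 1/15.
By Bayes' rule, P(r = 2 | data) = (1/42) / (1/15) = 5/14.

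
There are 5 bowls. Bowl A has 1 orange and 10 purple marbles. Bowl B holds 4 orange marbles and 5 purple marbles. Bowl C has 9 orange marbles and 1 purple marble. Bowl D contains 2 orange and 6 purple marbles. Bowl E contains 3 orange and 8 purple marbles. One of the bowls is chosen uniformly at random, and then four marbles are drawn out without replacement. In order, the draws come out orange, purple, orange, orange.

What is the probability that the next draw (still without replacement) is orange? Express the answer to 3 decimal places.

Compute the likelihood of the observed sequence for each case: P(data | bowl A) = (1/11)(10/10)(0/9) = 0; P(data | bowl B) = (4/9)(5/8)(3/7)(2/6) = 0.039683; P(data | bowl C) = (9/10)(1/9)(8/8)(7/7) = 0.1; P(data | bowl D) = (2/8)(6/7)(1/6)(0/5) = 0; P(data | bowl E) = (3/11)(8/10)(2/9)(1/8) = 0.0060606.
The prior-weighted likelihoods are 1/5 · 0 = 0, 1/5 · 0.039683 = 0.0079365, 1/5 · 0.1 = 0.02, 1/5 · 0 = 0, 1/5 · 0.0060606 = 0.0012121; with total 0.029149.
Normalising, the posterior is P(bowl A | data) = 0, P(bowl B | data) = 0.27228, P(bowl C | data) = 0.68614, P(bowl D | data) = 0, P(bowl E | data) = 0.041584.
The predictive probability is P(orange next | data) = (1/5)(0.27228) + (1)(0.68614) + (0)(0.041584) = 0.74059.

0.741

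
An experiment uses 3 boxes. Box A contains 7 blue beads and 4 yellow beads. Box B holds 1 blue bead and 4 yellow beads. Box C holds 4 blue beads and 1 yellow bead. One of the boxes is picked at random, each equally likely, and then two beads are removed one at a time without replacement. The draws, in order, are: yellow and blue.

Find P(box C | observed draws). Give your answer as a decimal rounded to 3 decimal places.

The likelihood of the observed sequence under each hypothesis: P(data | box A) = (4/11)(7/10) = 14/55; P(data | box B) = (4/5)(1/4) = 1/5; P(data | box C) = (1/5)(4/4) = 1/5.
Multiplying each by its prior: 1/3 · 14/55 = 14/165, 1/3 · 1/5 = 1/15, 1/3 · 1/5 = 1/15; these sum to 12/55.
Therefore the posterior P(box C | data) = (1/15) / (12/55) = 11/36.

0.306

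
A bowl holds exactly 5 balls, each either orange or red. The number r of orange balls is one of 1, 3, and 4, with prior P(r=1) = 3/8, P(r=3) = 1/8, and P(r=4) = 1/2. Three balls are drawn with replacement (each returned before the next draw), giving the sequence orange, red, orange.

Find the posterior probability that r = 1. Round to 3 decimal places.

For each hypothesis, P(data | H) works out to: P(data | r = 1) = (1/5)(4/5)(1/5) = 4/125; P(data | r = 3) = (3/5)(2/5)(3/5) = 18/125; P(data | r = 4) = (4/5)(1/5)(4/5) = 16/125.
The prior-weighted likelihoods are 3/8 · 4/125 = 3/250, 1/8 · 18/125 = 9/500, 1/2 · 16/125 = 8/125; summing to 47/500.
By Bayes' rule, P(r = 1 | data) = (3/250) / (47/500) = 6/47.

0.128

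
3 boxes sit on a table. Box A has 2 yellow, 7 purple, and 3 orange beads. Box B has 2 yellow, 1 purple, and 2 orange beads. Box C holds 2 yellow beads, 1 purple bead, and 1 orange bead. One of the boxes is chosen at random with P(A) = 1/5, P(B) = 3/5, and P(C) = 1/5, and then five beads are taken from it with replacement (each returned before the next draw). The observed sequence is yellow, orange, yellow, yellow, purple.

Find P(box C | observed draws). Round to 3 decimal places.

For each hypothesis, P(data | H) works out to: P(data | box A) = (2/12)(3/12)(2/12)(2/12)(7/12) = 0.00067515; P(data | box B) = (2/5)(2/5)(2/5)(2/5)(1/5) = 0.00512; P(data | box C) = (2/4)(1/4)(2/4)(2/4)(1/4) = 0.0078125.
Weighting by the prior gives 1/5 · 0.00067515 = 0.00013503, 3/5 · 0.00512 = 0.003072, 1/5 · 0.0078125 = 0.0015625; summing to 0.0047695.
So P(box C | data) = (0.0015625) / (0.0047695) = 0.3276.

0.328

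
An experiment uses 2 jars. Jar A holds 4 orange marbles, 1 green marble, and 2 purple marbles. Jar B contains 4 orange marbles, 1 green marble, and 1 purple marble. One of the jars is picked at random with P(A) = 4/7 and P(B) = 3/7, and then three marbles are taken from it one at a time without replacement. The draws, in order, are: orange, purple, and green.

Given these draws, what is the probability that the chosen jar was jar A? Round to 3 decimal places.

0.604

Under each hypothesis, the probability of the observed sequence is: P(data | jar A) = (4/7)(2/6)(1/5) = 0.038095; P(data | jar B) = (4/6)(1/5)(1/4) = 0.033333.
The prior-weighted likelihoods are 4/7 · 0.038095 = 0.021769, 3/7 · 0.033333 = 0.014286; with total 0.036054.
So P(jar A | data) = (0.021769) / (0.036054) = 0.60377.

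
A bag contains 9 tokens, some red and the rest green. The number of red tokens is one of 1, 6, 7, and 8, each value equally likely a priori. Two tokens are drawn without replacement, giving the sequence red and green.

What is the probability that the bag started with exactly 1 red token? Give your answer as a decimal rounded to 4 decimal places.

The likelihood of the observed sequence under each hypothesis: P(data | r = 1) = (1/9)(8/8) = 1/9; P(data | r = 6) = (6/9)(3/8) = 1/4; P(data | r = 7) = (7/9)(2/8) = 7/36; P(data | r = 8) = (8/9)(1/8) = 1/9.
The prior-weighted likelihoods are 1/4 · 1/9 = 1/36, 1/4 · 1/4 = 1/16, 1/4 · 7/36 = 7/144, 1/4 · 1/9 = 1/36; these sum to 1/6.
By Bayes' rule, P(r = 1 | data) = (1/36) / (1/6) = 1/6.

0.1667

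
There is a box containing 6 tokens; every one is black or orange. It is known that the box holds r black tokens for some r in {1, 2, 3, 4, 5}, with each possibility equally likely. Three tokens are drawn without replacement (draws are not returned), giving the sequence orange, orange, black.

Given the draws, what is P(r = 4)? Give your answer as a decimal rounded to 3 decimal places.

The likelihood of the observed sequence under each hypothesis: P(data | r = 1) = (5/6)(4/5)(1/4) = 1/6; P(data | r = 2) = (4/6)(3/5)(2/4) = 1/5; P(data | r = 3) = (3/6)(2/5)(3/4) = 3/20; P(data | r = 4) = (2/6)(1/5)(4/4) = 1/15; P(data | r = 5) = (1/6)(0/5) = 0.
Multiplying each by its prior: 1/5 · 1/6 = 1/30, 1/5 · 1/5 = 1/25, 1/5 · 3/20 = 3/100, 1/5 · 1/15 = 1/75, 1/5 · 0 = 0; with total 7/60.
Therefore the posterior P(r = 4 | data) = (1/75) / (7/60) = 4/35.

0.114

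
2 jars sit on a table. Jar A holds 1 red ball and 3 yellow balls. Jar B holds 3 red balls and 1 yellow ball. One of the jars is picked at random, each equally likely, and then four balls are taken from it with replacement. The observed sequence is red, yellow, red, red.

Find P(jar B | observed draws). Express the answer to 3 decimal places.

Under each hypothesis, the probability of the observed sequence is: P(data | jar A) = (1/4)(3/4)(1/4)(1/4) = 3/256; P(data | jar B) = (3/4)(1/4)(3/4)(3/4) = 27/256.
Weighting by the prior gives 1/2 · 3/256 = 3/512, 1/2 · 27/256 = 27/512; with total 15/256.
Therefore the posterior P(jar B | data) = (27/512) / (15/256) = 9/10.

0.900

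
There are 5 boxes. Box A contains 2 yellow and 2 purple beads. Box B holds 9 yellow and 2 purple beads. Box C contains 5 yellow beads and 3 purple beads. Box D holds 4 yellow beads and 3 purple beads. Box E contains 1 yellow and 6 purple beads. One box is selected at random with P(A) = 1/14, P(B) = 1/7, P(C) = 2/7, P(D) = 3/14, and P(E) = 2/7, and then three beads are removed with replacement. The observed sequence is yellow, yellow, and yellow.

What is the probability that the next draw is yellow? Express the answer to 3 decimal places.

0.683

Compute the likelihood of the observed sequence for each case: P(data | box A) = (2/4)(2/4)(2/4) = 0.125; P(data | box B) = (9/11)(9/11)(9/11) = 0.54771; P(data | box C) = (5/8)(5/8)(5/8) = 0.24414; P(data | box D) = (4/7)(4/7)(4/7) = 0.18659; P(data | box E) = (1/7)(1/7)(1/7) = 0.0029155.
Weighting by the prior gives 1/14 · 0.125 = 0.0089286, 1/7 · 0.54771 = 0.078244, 2/7 · 0.24414 = 0.069754, 3/14 · 0.18659 = 0.039983, 2/7 · 0.0029155 = 0.00083299; with total 0.19774.
The posterior is then P(box A | data) = 0.045152, P(box B | data) = 0.39568, P(box C | data) = 0.35275, P(box D | data) = 0.2022, P(box E | data) = 0.0042125.
Averaging over the posterior, P(yellow next | data) = (1/2)(0.045152) + (9/11)(0.39568) + (5/8)(0.35275) + (4/7)(0.2022) + (1/7)(0.0042125) = 0.68293.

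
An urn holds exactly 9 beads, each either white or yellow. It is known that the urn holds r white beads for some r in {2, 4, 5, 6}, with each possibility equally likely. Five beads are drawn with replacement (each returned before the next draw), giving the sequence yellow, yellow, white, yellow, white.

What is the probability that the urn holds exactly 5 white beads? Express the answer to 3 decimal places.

0.269

The likelihood of the observed sequence under each hypothesis: P(data | r = 2) = (7/9)(7/9)(2/9)(7/9)(2/9) = 0.023235; P(data | r = 4) = (5/9)(5/9)(4/9)(5/9)(4/9) = 0.03387; P(data | r = 5) = (4/9)(4/9)(5/9)(4/9)(5/9) = 0.027096; P(data | r = 6) = (3/9)(3/9)(6/9)(3/9)(6/9) = 0.016461.
The prior-weighted likelihoods are 1/4 · 0.023235 = 0.0058087, 1/4 · 0.03387 = 0.0084675, 1/4 · 0.027096 = 0.006774, 1/4 · 0.016461 = 0.0041152; with total 0.025166.
Hence P(r = 5 | data) = (0.006774) / (0.025166) = 0.26918.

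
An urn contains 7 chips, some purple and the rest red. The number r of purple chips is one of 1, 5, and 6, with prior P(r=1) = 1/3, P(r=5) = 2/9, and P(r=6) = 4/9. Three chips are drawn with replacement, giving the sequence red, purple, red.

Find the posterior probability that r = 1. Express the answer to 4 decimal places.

0.6279

For each hypothesis, P(data | H) works out to: P(data | r = 1) = (6/7)(1/7)(6/7) = 0.10496; P(data | r = 5) = (2/7)(5/7)(2/7) = 0.058309; P(data | r = 6) = (1/7)(6/7)(1/7) = 0.017493.
Weighting by the prior gives 1/3 · 0.10496 = 0.034985, 2/9 · 0.058309 = 0.012958, 4/9 · 0.017493 = 0.0077745; these sum to 0.055718.
So P(r = 1 | data) = (0.034985) / (0.055718) = 0.62791.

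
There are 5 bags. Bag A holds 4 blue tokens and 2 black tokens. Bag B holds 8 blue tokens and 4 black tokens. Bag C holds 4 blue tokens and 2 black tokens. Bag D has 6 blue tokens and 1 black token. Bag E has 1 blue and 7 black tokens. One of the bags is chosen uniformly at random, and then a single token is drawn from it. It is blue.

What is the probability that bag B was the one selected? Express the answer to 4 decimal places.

0.2236

The likelihood of this draw under each hypothesis: P(data | bag A) = (4/6) = 2/3; P(data | bag B) = (8/12) = 2/3; P(data | bag C) = (4/6) = 2/3; P(data | bag D) = (6/7) = 6/7; P(data | bag E) = (1/8) = 1/8.
Weighting by the prior gives 1/5 · 2/3 = 2/15, 1/5 · 2/3 = 2/15, 1/5 · 2/3 = 2/15, 1/5 · 6/7 = 6/35, 1/5 · 1/8 = 1/40; these sum to 167/280.
So P(bag B | data) = (2/15) / (167/280) = 112/501.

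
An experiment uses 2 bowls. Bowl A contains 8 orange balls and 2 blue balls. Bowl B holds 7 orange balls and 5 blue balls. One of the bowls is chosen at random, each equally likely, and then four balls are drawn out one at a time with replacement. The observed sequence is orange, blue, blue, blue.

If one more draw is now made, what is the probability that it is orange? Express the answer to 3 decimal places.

Under each hypothesis, the probability of the observed sequence is: P(data | bowl A) = (8/10)(2/10)(2/10)(2/10) = 0.0064; P(data | bowl B) = (7/12)(5/12)(5/12)(5/12) = 0.042197.
The prior-weighted likelihoods are 1/2 · 0.0064 = 0.0032, 1/2 · 0.042197 = 0.021099; summing to 0.024299.
Dividing through by the total gives posterior P(bowl A | data) = 0.13169, P(bowl B | data) = 0.86831.
Averaging over the posterior, P(orange next | data) = (4/5)(0.13169) + (7/12)(0.86831) = 0.61187.

0.612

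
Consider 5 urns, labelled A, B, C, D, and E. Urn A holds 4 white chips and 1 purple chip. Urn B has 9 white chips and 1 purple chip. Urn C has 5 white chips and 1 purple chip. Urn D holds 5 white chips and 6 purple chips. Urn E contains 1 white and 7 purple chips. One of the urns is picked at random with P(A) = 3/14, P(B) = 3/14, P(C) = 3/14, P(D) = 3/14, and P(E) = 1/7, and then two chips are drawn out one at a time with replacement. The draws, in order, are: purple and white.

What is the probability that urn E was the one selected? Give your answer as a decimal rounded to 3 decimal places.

Compute the likelihood of the observed sequence for each case: P(data | urn A) = (1/5)(4/5) = 0.16; P(data | urn B) = (1/10)(9/10) = 0.09; P(data | urn C) = (1/6)(5/6) = 0.13889; P(data | urn D) = (6/11)(5/11) = 0.24793; P(data | urn E) = (7/8)(1/8) = 0.10938.
The prior-weighted likelihoods are 3/14 · 0.16 = 0.034286, 3/14 · 0.09 = 0.019286, 3/14 · 0.13889 = 0.029762, 3/14 · 0.24793 = 0.053129, 1/7 · 0.10938 = 0.015625; these sum to 0.15209.
By Bayes' rule, P(urn E | data) = (0.015625) / (0.15209) = 0.10274.

0.103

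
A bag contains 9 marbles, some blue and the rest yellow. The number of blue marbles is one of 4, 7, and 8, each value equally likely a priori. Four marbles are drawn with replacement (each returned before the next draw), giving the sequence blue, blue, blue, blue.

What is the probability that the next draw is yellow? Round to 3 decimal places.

Under each hypothesis, the probability of the observed sequence is: P(data | r = 4) = (4/9)(4/9)(4/9)(4/9) = 0.039018; P(data | r = 7) = (7/9)(7/9)(7/9)(7/9) = 0.36595; P(data | r = 8) = (8/9)(8/9)(8/9)(8/9) = 0.6243.
Weighting by the prior gives 1/3 · 0.039018 = 0.013006, 1/3 · 0.36595 = 0.12198, 1/3 · 0.6243 = 0.2081; with total 0.34309.
Dividing through by the total gives posterior P(r = 4 | data) = 0.037909, P(r = 7 | data) = 0.35555, P(r = 8 | data) = 0.60655.
The predictive probability is P(yellow next | data) = (5/9)(0.037909) + (2/9)(0.35555) + (1/9)(0.60655) = 0.16746.

0.167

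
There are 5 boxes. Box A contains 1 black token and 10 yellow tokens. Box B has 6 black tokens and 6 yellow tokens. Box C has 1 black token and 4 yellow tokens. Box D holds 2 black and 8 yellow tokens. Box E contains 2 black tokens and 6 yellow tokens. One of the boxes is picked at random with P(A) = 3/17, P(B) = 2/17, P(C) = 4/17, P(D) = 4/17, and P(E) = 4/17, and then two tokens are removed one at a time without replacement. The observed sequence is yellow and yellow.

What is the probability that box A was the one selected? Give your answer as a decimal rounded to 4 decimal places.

0.2469

The likelihood of the observed sequence under each hypothesis: P(data | box A) = (10/11)(9/10) = 0.81818; P(data | box B) = (6/12)(5/11) = 0.22727; P(data | box C) = (4/5)(3/4) = 0.6; P(data | box D) = (8/10)(7/9) = 0.62222; P(data | box E) = (6/8)(5/7) = 0.53571.
The prior-weighted likelihoods are 3/17 · 0.81818 = 0.14439, 2/17 · 0.22727 = 0.026738, 4/17 · 0.6 = 0.14118, 4/17 · 0.62222 = 0.14641, 4/17 · 0.53571 = 0.12605; summing to 0.58476.
By Bayes' rule, P(box A | data) = (0.14439) / (0.58476) = 0.24692.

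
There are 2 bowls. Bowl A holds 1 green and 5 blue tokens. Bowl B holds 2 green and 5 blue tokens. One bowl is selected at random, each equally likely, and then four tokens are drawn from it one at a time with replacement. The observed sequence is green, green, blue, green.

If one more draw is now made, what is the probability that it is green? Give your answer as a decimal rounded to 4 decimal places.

0.2633

For each hypothesis, P(data | H) works out to: P(data | bowl A) = (1/6)(1/6)(5/6)(1/6) = 0.003858; P(data | bowl B) = (2/7)(2/7)(5/7)(2/7) = 0.01666.
Multiplying each by its prior: 1/2 · 0.003858 = 0.001929, 1/2 · 0.01666 = 0.0083299; with total 0.010259.
The posterior is then P(bowl A | data) = 0.18803, P(bowl B | data) = 0.81197.
The predictive probability is P(green next | data) = (1/6)(0.18803) + (2/7)(0.81197) = 0.26333.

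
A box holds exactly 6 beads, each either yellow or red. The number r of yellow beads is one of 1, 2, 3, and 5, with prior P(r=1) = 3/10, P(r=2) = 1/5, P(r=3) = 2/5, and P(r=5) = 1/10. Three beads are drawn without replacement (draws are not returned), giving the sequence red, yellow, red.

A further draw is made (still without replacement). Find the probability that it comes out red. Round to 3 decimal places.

The likelihood of the observed sequence under each hypothesis: P(data | r = 1) = (5/6)(1/5)(4/4) = 1/6; P(data | r = 2) = (4/6)(2/5)(3/4) = 1/5; P(data | r = 3) = (3/6)(3/5)(2/4) = 3/20; P(data | r = 5) = (1/6)(5/5)(0/4) = 0.
Weighting by the prior gives 3/10 · 1/6 = 1/20, 1/5 · 1/5 = 1/25, 2/5 · 3/20 = 3/50, 1/10 · 0 = 0; with total 3/20.
Dividing through by the total gives posterior P(r = 1 | data) = 1/3, P(r = 2 | data) = 4/15, P(r = 3 | data) = 2/5, P(r = 5 | data) = 0.
The predictive probability is P(red next | data) = (1)(1/3) + (2/3)(4/15) + (1/3)(2/5) = 29/45.

0.644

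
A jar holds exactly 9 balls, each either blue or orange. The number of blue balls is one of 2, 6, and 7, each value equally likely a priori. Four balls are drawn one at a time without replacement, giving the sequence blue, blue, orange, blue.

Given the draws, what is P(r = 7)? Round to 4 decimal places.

0.5385

Compute the likelihood of the observed sequence for each case: P(data | r = 2) = (2/9)(1/8)(7/7)(0/6) = 0; P(data | r = 6) = (6/9)(5/8)(3/7)(4/6) = 5/42; P(data | r = 7) = (7/9)(6/8)(2/7)(5/6) = 5/36.
The prior-weighted likelihoods are 1/3 · 0 = 0, 1/3 · 5/42 = 5/126, 1/3 · 5/36 = 5/108; summing to 65/756.
Therefore the posterior P(r = 7 | data) = (5/108) / (65/756) = 7/13.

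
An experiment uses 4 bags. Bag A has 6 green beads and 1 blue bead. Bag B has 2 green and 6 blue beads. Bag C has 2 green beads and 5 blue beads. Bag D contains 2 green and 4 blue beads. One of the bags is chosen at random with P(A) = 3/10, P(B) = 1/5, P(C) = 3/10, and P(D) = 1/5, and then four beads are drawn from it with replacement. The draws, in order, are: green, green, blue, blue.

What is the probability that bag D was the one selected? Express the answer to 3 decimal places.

0.291

Compute the likelihood of the observed sequence for each case: P(data | bag A) = (6/7)(6/7)(1/7)(1/7) = 0.014994; P(data | bag B) = (2/8)(2/8)(6/8)(6/8) = 0.035156; P(data | bag C) = (2/7)(2/7)(5/7)(5/7) = 0.041649; P(data | bag D) = (2/6)(2/6)(4/6)(4/6) = 0.049383.
The prior-weighted likelihoods are 3/10 · 0.014994 = 0.0044981, 1/5 · 0.035156 = 0.0070313, 3/10 · 0.041649 = 0.012495, 1/5 · 0.049383 = 0.0098765; summing to 0.033901.
Therefore the posterior P(bag D | data) = (0.0098765) / (0.033901) = 0.29134.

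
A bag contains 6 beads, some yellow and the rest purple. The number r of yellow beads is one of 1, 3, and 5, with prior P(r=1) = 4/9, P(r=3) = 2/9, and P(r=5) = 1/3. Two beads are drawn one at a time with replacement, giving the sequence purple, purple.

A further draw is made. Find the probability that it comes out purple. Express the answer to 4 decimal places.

0.7672

The likelihood of the observed sequence under each hypothesis: P(data | r = 1) = (5/6)(5/6) = 25/36; P(data | r = 3) = (3/6)(3/6) = 1/4; P(data | r = 5) = (1/6)(1/6) = 1/36.
Multiplying each by its prior: 4/9 · 25/36 = 25/81, 2/9 · 1/4 = 1/18, 1/3 · 1/36 = 1/108; these sum to 121/324.
Normalising, the posterior is P(r = 1 | data) = 100/121, P(r = 3 | data) = 18/121, P(r = 5 | data) = 3/121.
Averaging over the posterior, P(purple next | data) = (5/6)(100/121) + (1/2)(18/121) + (1/6)(3/121) = 557/726.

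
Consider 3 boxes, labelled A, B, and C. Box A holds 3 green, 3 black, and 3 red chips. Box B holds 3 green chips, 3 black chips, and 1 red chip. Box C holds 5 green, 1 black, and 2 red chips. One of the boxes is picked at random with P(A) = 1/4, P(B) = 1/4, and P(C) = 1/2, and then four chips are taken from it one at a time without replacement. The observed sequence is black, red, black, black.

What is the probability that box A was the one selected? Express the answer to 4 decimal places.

For each hypothesis, P(data | H) works out to: P(data | box A) = (3/9)(3/8)(2/7)(1/6) = 0.0059524; P(data | box B) = (3/7)(1/6)(2/5)(1/4) = 0.0071429; P(data | box C) = (1/8)(2/7)(0/6) = 0.
Weighting by the prior gives 1/4 · 0.0059524 = 0.0014881, 1/4 · 0.0071429 = 0.0017857, 1/2 · 0 = 0; these sum to 0.0032738.
By Bayes' rule, P(box A | data) = (0.0014881) / (0.0032738) = 0.45455.

0.4545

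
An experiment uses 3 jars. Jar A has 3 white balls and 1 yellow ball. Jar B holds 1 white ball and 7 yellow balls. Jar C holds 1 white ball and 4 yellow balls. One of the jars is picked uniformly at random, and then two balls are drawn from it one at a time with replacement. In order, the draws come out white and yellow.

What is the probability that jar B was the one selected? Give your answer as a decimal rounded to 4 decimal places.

For each hypothesis, P(data | H) works out to: P(data | jar A) = (3/4)(1/4) = 0.1875; P(data | jar B) = (1/8)(7/8) = 0.10938; P(data | jar C) = (1/5)(4/5) = 0.16.
The prior-weighted likelihoods are 1/3 · 0.1875 = 0.0625, 1/3 · 0.10938 = 0.036458, 1/3 · 0.16 = 0.053333; summing to 0.15229.
Hence P(jar B | data) = (0.036458) / (0.15229) = 0.2394.

0.2394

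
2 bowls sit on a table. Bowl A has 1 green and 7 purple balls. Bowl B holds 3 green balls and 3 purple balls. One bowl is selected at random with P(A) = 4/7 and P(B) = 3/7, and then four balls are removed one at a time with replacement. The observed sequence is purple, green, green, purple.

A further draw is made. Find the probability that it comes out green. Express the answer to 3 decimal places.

0.424

Compute the likelihood of the observed sequence for each case: P(data | bowl A) = (7/8)(1/8)(1/8)(7/8) = 0.011963; P(data | bowl B) = (3/6)(3/6)(3/6)(3/6) = 0.0625.
Multiplying each by its prior: 4/7 · 0.011963 = 0.0068359, 3/7 · 0.0625 = 0.026786; these sum to 0.033622.
The posterior is then P(bowl A | data) = 0.20332, P(bowl B | data) = 0.79668.
The predictive probability is P(green next | data) = (1/8)(0.20332) + (1/2)(0.79668) = 0.42376.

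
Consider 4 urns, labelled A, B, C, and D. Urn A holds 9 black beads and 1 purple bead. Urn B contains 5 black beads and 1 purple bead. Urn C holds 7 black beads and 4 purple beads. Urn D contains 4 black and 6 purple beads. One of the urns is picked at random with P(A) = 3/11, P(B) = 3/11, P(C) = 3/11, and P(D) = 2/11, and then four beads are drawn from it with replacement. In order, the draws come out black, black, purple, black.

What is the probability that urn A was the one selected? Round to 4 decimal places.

Under each hypothesis, the probability of the observed sequence is: P(data | urn A) = (9/10)(9/10)(1/10)(9/10) = 0.0729; P(data | urn B) = (5/6)(5/6)(1/6)(5/6) = 0.096451; P(data | urn C) = (7/11)(7/11)(4/11)(7/11) = 0.093709; P(data | urn D) = (4/10)(4/10)(6/10)(4/10) = 0.0384.
Weighting by the prior gives 3/11 · 0.0729 = 0.019882, 3/11 · 0.096451 = 0.026305, 3/11 · 0.093709 = 0.025557, 2/11 · 0.0384 = 0.0069818; with total 0.078725.
Therefore the posterior P(urn A | data) = (0.019882) / (0.078725) = 0.25255.

0.2525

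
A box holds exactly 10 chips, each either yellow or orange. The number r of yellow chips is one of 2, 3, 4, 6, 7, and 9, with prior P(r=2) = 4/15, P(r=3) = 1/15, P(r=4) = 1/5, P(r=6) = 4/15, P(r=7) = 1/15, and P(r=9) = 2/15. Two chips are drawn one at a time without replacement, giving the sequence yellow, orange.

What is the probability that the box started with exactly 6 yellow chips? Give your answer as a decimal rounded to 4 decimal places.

0.3288

The likelihood of the observed sequence under each hypothesis: P(data | r = 2) = (2/10)(8/9) = 8/45; P(data | r = 3) = (3/10)(7/9) = 7/30; P(data | r = 4) = (4/10)(6/9) = 4/15; P(data | r = 6) = (6/10)(4/9) = 4/15; P(data | r = 7) = (7/10)(3/9) = 7/30; P(data | r = 9) = (9/10)(1/9) = 1/10.
Multiplying each by its prior: 4/15 · 8/45 = 32/675, 1/15 · 7/30 = 7/450, 1/5 · 4/15 = 4/75, 4/15 · 4/15 = 16/225, 1/15 · 7/30 = 7/450, 2/15 · 1/10 = 1/75; these sum to 146/675.
Hence P(r = 6 | data) = (16/225) / (146/675) = 24/73.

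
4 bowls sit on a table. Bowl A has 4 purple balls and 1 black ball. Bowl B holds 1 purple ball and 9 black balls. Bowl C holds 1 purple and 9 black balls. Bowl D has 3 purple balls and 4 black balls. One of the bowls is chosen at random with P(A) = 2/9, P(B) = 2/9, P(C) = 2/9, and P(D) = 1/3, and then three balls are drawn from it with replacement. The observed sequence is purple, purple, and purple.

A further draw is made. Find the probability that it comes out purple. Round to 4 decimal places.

For each hypothesis, P(data | H) works out to: P(data | bowl A) = (4/5)(4/5)(4/5) = 0.512; P(data | bowl B) = (1/10)(1/10)(1/10) = 0.001; P(data | bowl C) = (1/10)(1/10)(1/10) = 0.001; P(data | bowl D) = (3/7)(3/7)(3/7) = 0.078717.
The prior-weighted likelihoods are 2/9 · 0.512 = 0.11378, 2/9 · 0.001 = 0.00022222, 2/9 · 0.001 = 0.00022222, 1/3 · 0.078717 = 0.026239; these sum to 0.14046.
Normalising, the posterior is P(bowl A | data) = 0.81003, P(bowl B | data) = 0.0015821, P(bowl C | data) = 0.0015821, P(bowl D | data) = 0.18681.
The predictive probability is P(purple next | data) = (4/5)(0.81003) + (1/10)(0.0015821) + (1/10)(0.0015821) + (3/7)(0.18681) = 0.7284.

0.7284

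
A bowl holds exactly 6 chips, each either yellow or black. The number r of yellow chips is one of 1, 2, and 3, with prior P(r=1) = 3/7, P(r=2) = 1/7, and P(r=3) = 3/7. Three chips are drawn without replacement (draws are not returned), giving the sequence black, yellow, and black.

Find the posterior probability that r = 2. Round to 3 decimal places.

The likelihood of the observed sequence under each hypothesis: P(data | r = 1) = (5/6)(1/5)(4/4) = 1/6; P(data | r = 2) = (4/6)(2/5)(3/4) = 1/5; P(data | r = 3) = (3/6)(3/5)(2/4) = 3/20.
The prior-weighted likelihoods are 3/7 · 1/6 = 1/14, 1/7 · 1/5 = 1/35, 3/7 · 3/20 = 9/140; summing to 23/140.
Therefore the posterior P(r = 2 | data) = (1/35) / (23/140) = 4/23.

0.174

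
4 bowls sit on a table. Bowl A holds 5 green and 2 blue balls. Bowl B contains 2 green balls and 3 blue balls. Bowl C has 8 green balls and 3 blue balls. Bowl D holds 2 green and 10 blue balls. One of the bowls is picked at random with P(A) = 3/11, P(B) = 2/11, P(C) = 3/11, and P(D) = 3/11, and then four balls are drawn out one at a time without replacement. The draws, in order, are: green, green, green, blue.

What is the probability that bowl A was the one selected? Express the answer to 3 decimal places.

Under each hypothesis, the probability of the observed sequence is: P(data | bowl A) = (5/7)(4/6)(3/5)(2/4) = 0.14286; P(data | bowl B) = (2/5)(1/4)(0/3) = 0; P(data | bowl C) = (8/11)(7/10)(6/9)(3/8) = 0.12727; P(data | bowl D) = (2/12)(1/11)(0/10) = 0.
Weighting by the prior gives 3/11 · 0.14286 = 0.038961, 2/11 · 0 = 0, 3/11 · 0.12727 = 0.034711, 3/11 · 0 = 0; with total 0.073672.
So P(bowl A | data) = (0.038961) / (0.073672) = 0.52885.

0.529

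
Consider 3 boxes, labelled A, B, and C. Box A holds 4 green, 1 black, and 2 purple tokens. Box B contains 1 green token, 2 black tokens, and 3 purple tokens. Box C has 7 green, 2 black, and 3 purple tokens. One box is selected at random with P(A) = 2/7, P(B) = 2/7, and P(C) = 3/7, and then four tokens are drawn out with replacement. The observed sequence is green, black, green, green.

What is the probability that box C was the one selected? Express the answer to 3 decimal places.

0.638

Under each hypothesis, the probability of the observed sequence is: P(data | box A) = (4/7)(1/7)(4/7)(4/7) = 0.026656; P(data | box B) = (1/6)(2/6)(1/6)(1/6) = 0.0015432; P(data | box C) = (7/12)(2/12)(7/12)(7/12) = 0.033083.
Multiplying each by its prior: 2/7 · 0.026656 = 0.0076159, 2/7 · 0.0015432 = 0.00044092, 3/7 · 0.033083 = 0.014178; these sum to 0.022235.
So P(box C | data) = (0.014178) / (0.022235) = 0.63765.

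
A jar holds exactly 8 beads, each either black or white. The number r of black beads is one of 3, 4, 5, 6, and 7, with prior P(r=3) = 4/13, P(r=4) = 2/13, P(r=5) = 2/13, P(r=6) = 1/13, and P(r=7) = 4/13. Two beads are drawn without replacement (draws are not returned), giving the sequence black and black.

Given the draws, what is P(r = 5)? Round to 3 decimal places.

For each hypothesis, P(data | H) works out to: P(data | r = 3) = (3/8)(2/7) = 3/28; P(data | r = 4) = (4/8)(3/7) = 3/14; P(data | r = 5) = (5/8)(4/7) = 5/14; P(data | r = 6) = (6/8)(5/7) = 15/28; P(data | r = 7) = (7/8)(6/7) = 3/4.
The prior-weighted likelihoods are 4/13 · 3/28 = 3/91, 2/13 · 3/14 = 3/91, 2/13 · 5/14 = 5/91, 1/13 · 15/28 = 15/364, 4/13 · 3/4 = 3/13; summing to 11/28.
By Bayes' rule, P(r = 5 | data) = (5/91) / (11/28) = 20/143.

0.140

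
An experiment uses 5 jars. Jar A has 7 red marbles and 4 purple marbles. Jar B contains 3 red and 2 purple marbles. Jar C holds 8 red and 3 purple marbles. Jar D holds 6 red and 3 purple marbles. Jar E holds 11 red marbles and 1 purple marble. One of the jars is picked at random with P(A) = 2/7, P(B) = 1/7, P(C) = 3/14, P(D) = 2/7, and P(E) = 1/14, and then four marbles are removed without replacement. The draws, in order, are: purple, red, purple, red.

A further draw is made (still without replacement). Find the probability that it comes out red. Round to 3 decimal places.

0.831

For each hypothesis, P(data | H) works out to: P(data | jar A) = (4/11)(7/10)(3/9)(6/8) = 0.063636; P(data | jar B) = (2/5)(3/4)(1/3)(2/2) = 0.1; P(data | jar C) = (3/11)(8/10)(2/9)(7/8) = 0.042424; P(data | jar D) = (3/9)(6/8)(2/7)(5/6) = 0.059524; P(data | jar E) = (1/12)(11/11)(0/10) = 0.
Multiplying each by its prior: 2/7 · 0.063636 = 0.018182, 1/7 · 0.1 = 0.014286, 3/14 · 0.042424 = 0.0090909, 2/7 · 0.059524 = 0.017007, 1/14 · 0 = 0; with total 0.058565.
Dividing through by the total gives posterior P(jar A | data) = 0.31045, P(jar B | data) = 0.24393, P(jar C | data) = 0.15523, P(jar D | data) = 0.29039, P(jar E | data) = 0.
Averaging over the posterior, P(red next | data) = (5/7)(0.31045) + (1)(0.24393) + (6/7)(0.15523) + (4/5)(0.29039) = 0.83105.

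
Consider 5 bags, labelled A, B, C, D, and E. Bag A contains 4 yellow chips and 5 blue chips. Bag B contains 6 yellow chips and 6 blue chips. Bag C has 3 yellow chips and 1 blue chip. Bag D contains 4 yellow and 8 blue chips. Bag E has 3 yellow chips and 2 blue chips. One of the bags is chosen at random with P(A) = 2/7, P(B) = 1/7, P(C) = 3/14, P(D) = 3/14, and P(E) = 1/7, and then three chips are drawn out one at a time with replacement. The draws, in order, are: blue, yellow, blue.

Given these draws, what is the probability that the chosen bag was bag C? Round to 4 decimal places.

Under each hypothesis, the probability of the observed sequence is: P(data | bag A) = (5/9)(4/9)(5/9) = 0.13717; P(data | bag B) = (6/12)(6/12)(6/12) = 0.125; P(data | bag C) = (1/4)(3/4)(1/4) = 0.046875; P(data | bag D) = (8/12)(4/12)(8/12) = 0.14815; P(data | bag E) = (2/5)(3/5)(2/5) = 0.096.
The prior-weighted likelihoods are 2/7 · 0.13717 = 0.039193, 1/7 · 0.125 = 0.017857, 3/14 · 0.046875 = 0.010045, 3/14 · 0.14815 = 0.031746, 1/7 · 0.096 = 0.013714; with total 0.11255.
Therefore the posterior P(bag C | data) = (0.010045) / (0.11255) = 0.089242.

0.0892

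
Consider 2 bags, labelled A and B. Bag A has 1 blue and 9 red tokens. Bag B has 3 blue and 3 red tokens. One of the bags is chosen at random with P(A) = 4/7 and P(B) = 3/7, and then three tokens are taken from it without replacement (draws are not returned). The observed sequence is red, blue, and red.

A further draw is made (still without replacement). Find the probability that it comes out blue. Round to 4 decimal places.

0.3529

For each hypothesis, P(data | H) works out to: P(data | bag A) = (9/10)(1/9)(8/8) = 1/10; P(data | bag B) = (3/6)(3/5)(2/4) = 3/20.
Weighting by the prior gives 4/7 · 1/10 = 2/35, 3/7 · 3/20 = 9/140; these sum to 17/140.
The posterior is then P(bag A | data) = 8/17, P(bag B | data) = 9/17.
The predictive probability is P(blue next | data) = (0)(8/17) + (2/3)(9/17) = 6/17.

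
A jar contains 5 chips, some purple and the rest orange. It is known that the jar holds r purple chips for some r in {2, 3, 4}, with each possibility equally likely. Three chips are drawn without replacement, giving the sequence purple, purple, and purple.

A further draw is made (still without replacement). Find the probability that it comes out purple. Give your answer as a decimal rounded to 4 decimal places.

Under each hypothesis, the probability of the observed sequence is: P(data | r = 2) = (2/5)(1/4)(0/3) = 0; P(data | r = 3) = (3/5)(2/4)(1/3) = 1/10; P(data | r = 4) = (4/5)(3/4)(2/3) = 2/5.
Multiplying each by its prior: 1/3 · 0 = 0, 1/3 · 1/10 = 1/30, 1/3 · 2/5 = 2/15; these sum to 1/6.
The posterior is then P(r = 2 | data) = 0, P(r = 3 | data) = 1/5, P(r = 4 | data) = 4/5.
So P(purple next | data) = Σ P(purple next | H) P(H | data) = (0)(1/5) + (1/2)(4/5) = 2/5.

0.4000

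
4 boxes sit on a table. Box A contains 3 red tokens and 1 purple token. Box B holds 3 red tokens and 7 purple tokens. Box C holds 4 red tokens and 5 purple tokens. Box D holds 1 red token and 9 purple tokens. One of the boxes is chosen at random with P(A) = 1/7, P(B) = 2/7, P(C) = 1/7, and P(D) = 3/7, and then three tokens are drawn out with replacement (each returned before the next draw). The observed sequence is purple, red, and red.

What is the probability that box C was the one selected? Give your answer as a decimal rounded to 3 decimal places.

0.272

The likelihood of the observed sequence under each hypothesis: P(data | box A) = (1/4)(3/4)(3/4) = 0.14062; P(data | box B) = (7/10)(3/10)(3/10) = 0.063; P(data | box C) = (5/9)(4/9)(4/9) = 0.10974; P(data | box D) = (9/10)(1/10)(1/10) = 0.009.
Weighting by the prior gives 1/7 · 0.14062 = 0.020089, 2/7 · 0.063 = 0.018, 1/7 · 0.10974 = 0.015677, 3/7 · 0.009 = 0.0038571; summing to 0.057623.
By Bayes' rule, P(box C | data) = (0.015677) / (0.057623) = 0.27206.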